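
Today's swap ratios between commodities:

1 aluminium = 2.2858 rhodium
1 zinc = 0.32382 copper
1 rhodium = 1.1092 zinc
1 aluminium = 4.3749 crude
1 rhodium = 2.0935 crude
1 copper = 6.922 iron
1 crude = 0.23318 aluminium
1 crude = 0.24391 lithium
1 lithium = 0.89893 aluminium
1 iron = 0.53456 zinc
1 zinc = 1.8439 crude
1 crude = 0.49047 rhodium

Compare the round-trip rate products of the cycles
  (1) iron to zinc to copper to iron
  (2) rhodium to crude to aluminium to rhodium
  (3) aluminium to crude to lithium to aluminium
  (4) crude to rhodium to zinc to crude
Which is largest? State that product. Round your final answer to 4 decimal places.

(1) 0.53456 × 0.32382 × 6.922 = 1.19821
(2) 2.0935 × 0.23318 × 2.2858 = 1.11584
(3) 4.3749 × 0.24391 × 0.89893 = 0.95923
(4) 0.49047 × 1.1092 × 1.8439 = 1.00314
Highest is cycle (1) at 1.1982 (>1, arbitrage).

1.1982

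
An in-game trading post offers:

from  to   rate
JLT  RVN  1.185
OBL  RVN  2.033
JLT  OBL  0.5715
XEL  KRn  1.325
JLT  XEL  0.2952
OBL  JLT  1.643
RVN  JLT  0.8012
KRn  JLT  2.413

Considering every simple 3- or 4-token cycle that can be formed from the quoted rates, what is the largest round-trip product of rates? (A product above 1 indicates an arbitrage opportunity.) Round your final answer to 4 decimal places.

0.9438

XEL→KRn→JLT→XEL: 1.325 × 2.413 × 0.2952 = 0.94382
OBL→RVN→JLT→OBL: 2.033 × 0.8012 × 0.5715 = 0.93088
Maximum is XEL→KRn→JLT→XEL at 0.9438; no arbitrage — every cycle loses value.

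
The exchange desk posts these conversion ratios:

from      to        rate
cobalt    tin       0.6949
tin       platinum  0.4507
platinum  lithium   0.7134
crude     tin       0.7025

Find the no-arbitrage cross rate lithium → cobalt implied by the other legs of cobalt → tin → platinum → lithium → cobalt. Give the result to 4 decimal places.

4.4757

Known legs of the cycle: 0.6949 × 0.4507 × 0.7134 = 0.223430766162
For no arbitrage the full-cycle product must be 1, so the missing rate is 1 / 0.223430766162 ≈ 4.475659.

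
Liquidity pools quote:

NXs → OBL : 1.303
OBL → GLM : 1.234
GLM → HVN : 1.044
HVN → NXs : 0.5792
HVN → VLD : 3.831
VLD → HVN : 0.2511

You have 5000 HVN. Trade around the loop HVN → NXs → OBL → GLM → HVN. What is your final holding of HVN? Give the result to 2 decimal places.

4861.37

5000 HVN × 0.5792 = 2896 NXs
2896 NXs × 1.303 = 3773.488 OBL
3773.488 OBL × 1.234 = 4656.484192 GLM
4656.484192 GLM × 1.044 = 4861.369496448 HVN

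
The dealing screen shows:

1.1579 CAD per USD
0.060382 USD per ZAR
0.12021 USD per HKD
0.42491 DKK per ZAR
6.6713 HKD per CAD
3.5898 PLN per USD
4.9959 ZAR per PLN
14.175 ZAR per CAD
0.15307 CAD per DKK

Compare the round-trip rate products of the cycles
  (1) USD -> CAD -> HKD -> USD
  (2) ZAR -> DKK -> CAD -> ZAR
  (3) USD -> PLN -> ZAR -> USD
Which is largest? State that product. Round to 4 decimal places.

(1) 1.1579 × 6.6713 × 0.12021 = 0.92859
(2) 0.42491 × 0.15307 × 14.175 = 0.92196
(3) 3.5898 × 4.9959 × 0.060382 = 1.08291
Highest is cycle (3) at 1.0829 (>1, arbitrage).

1.0829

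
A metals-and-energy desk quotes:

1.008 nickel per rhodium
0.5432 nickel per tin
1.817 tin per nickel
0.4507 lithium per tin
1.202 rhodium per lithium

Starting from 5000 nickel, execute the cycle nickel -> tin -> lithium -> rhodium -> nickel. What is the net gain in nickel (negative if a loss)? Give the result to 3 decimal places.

-38.906

5000 nickel × 1.817 = 9085 tin
9085 tin × 0.4507 = 4094.6095 lithium
4094.6095 lithium × 1.202 = 4921.720619 rhodium
4921.720619 rhodium × 1.008 = 4961.094383952 nickel
Net change: 4961.094383952 − 5000 = -38.905616048 nickel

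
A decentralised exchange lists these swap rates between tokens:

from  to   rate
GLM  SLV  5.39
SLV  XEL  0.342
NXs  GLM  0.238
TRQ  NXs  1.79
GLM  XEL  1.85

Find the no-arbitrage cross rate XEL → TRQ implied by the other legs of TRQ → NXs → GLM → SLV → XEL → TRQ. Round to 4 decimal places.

1.2734

Known legs of the cycle: 1.79 × 0.238 × 5.39 × 0.342 = 0.7853167476
For no arbitrage the full-cycle product must be 1, so the missing rate is 1 / 0.7853167476 ≈ 1.273372.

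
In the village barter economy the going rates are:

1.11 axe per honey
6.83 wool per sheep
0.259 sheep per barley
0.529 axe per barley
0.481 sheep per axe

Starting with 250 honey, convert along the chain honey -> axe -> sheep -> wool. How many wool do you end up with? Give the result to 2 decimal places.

250 honey × 1.11 = 277.5 axe
277.5 axe × 0.481 = 133.4775 sheep
133.4775 sheep × 6.83 = 911.651325 wool

911.65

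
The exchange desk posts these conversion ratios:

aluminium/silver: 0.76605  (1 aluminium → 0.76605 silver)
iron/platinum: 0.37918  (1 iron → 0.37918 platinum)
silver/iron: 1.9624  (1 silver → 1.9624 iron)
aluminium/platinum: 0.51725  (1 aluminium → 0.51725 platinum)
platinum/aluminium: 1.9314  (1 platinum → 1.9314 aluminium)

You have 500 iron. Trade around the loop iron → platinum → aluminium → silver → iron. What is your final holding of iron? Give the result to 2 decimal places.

500 iron × 0.37918 = 189.59 platinum
189.59 platinum × 1.9314 = 366.174126 aluminium
366.174126 aluminium × 0.76605 = 280.5076892223 silver
280.5076892223 silver × 1.9624 = 550.46828932984152 iron

550.47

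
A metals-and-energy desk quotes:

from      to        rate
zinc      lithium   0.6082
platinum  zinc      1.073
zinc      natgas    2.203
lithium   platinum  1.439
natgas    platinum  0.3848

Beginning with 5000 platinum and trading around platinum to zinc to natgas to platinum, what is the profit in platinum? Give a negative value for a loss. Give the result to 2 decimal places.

5000 platinum × 1.073 = 5365 zinc
5365 zinc × 2.203 = 11819.095 natgas
11819.095 natgas × 0.3848 = 4547.987756 platinum
Net change: 4547.987756 − 5000 = -452.012244 platinum

-452.01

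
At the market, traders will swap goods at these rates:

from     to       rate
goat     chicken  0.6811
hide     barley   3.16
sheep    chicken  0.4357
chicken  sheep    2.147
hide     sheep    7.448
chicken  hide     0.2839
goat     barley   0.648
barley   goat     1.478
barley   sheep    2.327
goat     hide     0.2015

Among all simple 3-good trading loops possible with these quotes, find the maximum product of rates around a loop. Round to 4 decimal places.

barley→goat→hide→barley: 1.478 × 0.2015 × 3.16 = 0.94110
sheep→chicken→hide→sheep: 0.4357 × 0.2839 × 7.448 = 0.92128
Maximum is barley→goat→hide→barley at 0.9411; no arbitrage — every cycle loses value.

0.9411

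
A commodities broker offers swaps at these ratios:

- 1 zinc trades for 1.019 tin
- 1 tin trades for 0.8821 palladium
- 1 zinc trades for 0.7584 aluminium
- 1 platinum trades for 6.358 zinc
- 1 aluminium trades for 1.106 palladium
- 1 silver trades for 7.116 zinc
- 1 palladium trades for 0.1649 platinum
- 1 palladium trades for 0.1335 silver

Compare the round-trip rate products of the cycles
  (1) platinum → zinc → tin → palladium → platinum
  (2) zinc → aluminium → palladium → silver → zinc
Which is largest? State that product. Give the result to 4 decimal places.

0.9424

(1) 6.358 × 1.019 × 0.8821 × 0.1649 = 0.94240
(2) 0.7584 × 1.106 × 0.1335 × 7.116 = 0.79684
Highest is cycle (1) at 0.9424 (≤1, no arbitrage).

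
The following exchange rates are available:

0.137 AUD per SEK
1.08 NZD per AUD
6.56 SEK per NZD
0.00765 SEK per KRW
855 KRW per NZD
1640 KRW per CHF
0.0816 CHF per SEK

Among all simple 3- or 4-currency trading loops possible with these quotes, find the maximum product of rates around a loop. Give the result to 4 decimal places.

CHF→KRW→SEK→CHF: 1640 × 0.00765 × 0.0816 = 1.02375
NZD→SEK→AUD→NZD: 6.56 × 0.137 × 1.08 = 0.97062
NZD→KRW→SEK→AUD→NZD: 855 × 0.00765 × 0.137 × 1.08 = 0.96777
Maximum is CHF→KRW→SEK→CHF at 1.0238; arbitrage exists.

1.0238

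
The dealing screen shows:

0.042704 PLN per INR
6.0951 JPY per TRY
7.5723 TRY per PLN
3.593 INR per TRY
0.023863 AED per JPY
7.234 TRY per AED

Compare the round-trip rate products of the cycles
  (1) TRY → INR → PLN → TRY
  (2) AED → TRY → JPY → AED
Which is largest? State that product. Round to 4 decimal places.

(1) 3.593 × 0.042704 × 7.5723 = 1.16186
(2) 7.234 × 6.0951 × 0.023863 = 1.05217
Highest is cycle (1) at 1.1619 (>1, arbitrage).

1.1619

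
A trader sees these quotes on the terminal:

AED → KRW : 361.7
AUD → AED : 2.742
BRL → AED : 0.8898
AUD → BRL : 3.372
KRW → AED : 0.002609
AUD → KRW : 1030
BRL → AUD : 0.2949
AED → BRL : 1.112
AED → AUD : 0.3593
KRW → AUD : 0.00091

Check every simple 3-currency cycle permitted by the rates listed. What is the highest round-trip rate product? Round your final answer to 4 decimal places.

1.0780

AUD→BRL→AED→AUD: 3.372 × 0.8898 × 0.3593 = 1.07805
KRW→AED→AUD→KRW: 0.002609 × 0.3593 × 1030 = 0.96554
KRW→AUD→AED→KRW: 0.00091 × 2.742 × 361.7 = 0.90252
AUD→AED→BRL→AUD: 2.742 × 1.112 × 0.2949 = 0.89918
Maximum is AUD→BRL→AED→AUD at 1.0780; arbitrage exists.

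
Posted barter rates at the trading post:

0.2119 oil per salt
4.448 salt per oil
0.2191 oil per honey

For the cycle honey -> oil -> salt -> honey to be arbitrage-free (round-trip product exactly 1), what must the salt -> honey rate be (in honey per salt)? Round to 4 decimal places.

Known legs of the cycle: 0.2191 × 4.448 = 0.9745568
For no arbitrage the full-cycle product must be 1, so the missing rate is 1 / 0.9745568 ≈ 1.026107.

1.0261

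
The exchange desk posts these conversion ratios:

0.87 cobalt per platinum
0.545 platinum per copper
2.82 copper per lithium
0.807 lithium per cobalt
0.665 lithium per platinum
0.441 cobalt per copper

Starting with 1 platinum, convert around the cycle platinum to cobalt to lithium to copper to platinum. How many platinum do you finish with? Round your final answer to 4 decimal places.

1 platinum × 0.87 = 0.87 cobalt
0.87 cobalt × 0.807 = 0.70209 lithium
0.70209 lithium × 2.82 = 1.9798938 copper
1.9798938 copper × 0.545 = 1.079042121 platinum

1.0790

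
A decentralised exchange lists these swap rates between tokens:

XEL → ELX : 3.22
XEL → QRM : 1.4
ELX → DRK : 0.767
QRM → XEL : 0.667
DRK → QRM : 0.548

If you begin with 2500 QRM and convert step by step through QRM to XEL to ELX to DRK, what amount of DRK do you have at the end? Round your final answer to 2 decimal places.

4118.29

2500 QRM × 0.667 = 1667.5 XEL
1667.5 XEL × 3.22 = 5369.35 ELX
5369.35 ELX × 0.767 = 4118.29145 DRK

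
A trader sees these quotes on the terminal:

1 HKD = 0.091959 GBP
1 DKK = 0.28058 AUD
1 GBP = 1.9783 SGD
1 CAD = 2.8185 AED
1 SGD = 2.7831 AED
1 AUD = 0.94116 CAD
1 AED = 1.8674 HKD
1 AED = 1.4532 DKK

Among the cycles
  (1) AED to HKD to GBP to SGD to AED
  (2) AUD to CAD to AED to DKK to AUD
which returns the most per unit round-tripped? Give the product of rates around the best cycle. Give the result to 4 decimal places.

(1) 1.8674 × 0.091959 × 1.9783 × 2.7831 = 0.94548
(2) 0.94116 × 2.8185 × 1.4532 × 0.28058 = 1.08159
Highest is cycle (2) at 1.0816 (>1, arbitrage).

1.0816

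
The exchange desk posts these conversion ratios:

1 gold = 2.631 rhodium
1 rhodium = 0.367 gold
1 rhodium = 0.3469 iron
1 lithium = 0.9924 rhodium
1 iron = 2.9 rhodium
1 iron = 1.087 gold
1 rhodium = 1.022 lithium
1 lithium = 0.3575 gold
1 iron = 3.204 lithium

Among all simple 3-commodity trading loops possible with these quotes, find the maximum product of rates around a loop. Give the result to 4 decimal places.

lithium→rhodium→iron→lithium: 0.9924 × 0.3469 × 3.204 = 1.10302
gold→rhodium→iron→gold: 2.631 × 0.3469 × 1.087 = 0.99210
gold→rhodium→lithium→gold: 2.631 × 1.022 × 0.3575 = 0.96128
Maximum is lithium→rhodium→iron→lithium at 1.1030; arbitrage exists.

1.1030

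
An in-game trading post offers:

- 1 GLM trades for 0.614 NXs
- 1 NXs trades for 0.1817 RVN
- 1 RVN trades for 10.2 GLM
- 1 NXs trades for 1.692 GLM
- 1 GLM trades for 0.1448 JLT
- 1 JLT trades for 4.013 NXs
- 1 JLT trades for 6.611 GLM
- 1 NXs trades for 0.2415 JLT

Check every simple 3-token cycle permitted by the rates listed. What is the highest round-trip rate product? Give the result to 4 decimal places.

NXs→RVN→GLM→NXs: 0.1817 × 10.2 × 0.614 = 1.13795
NXs→GLM→JLT→NXs: 1.692 × 0.1448 × 4.013 = 0.98319
NXs→JLT→GLM→NXs: 0.2415 × 6.611 × 0.614 = 0.98029
Maximum is NXs→RVN→GLM→NXs at 1.1380; arbitrage exists.

1.1380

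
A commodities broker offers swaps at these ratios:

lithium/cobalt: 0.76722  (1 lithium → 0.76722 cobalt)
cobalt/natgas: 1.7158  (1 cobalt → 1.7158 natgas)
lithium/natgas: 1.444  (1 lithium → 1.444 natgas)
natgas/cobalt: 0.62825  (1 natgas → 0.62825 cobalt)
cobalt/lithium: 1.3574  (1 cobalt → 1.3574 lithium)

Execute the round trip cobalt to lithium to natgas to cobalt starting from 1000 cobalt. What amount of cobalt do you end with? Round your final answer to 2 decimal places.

1231.42

1000 cobalt × 1.3574 = 1357.4 lithium
1357.4 lithium × 1.444 = 1960.0856 natgas
1960.0856 natgas × 0.62825 = 1231.4237782 cobalt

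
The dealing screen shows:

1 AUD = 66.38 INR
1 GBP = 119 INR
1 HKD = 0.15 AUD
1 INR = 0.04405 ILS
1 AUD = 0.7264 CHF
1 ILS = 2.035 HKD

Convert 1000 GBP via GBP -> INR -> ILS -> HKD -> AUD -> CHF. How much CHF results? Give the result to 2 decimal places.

1000 GBP × 119 = 119000 INR
119000 INR × 0.04405 = 5241.95 ILS
5241.95 ILS × 2.035 = 10667.36825 HKD
10667.36825 HKD × 0.15 = 1600.1052375 AUD
1600.1052375 AUD × 0.7264 = 1162.31644452 CHF

1162.32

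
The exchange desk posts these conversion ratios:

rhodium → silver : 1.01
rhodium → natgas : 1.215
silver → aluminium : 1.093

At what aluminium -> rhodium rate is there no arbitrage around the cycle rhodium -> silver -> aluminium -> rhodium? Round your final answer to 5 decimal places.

0.90585

Known legs of the cycle: 1.01 × 1.093 = 1.10393
For no arbitrage the full-cycle product must be 1, so the missing rate is 1 / 1.10393 ≈ 0.9058545.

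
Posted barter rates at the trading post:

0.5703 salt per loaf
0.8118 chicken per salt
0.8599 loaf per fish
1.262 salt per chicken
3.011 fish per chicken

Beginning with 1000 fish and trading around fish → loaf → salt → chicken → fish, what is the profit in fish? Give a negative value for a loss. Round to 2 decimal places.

1000 fish × 0.8599 = 859.9 loaf
859.9 loaf × 0.5703 = 490.40097 salt
490.40097 salt × 0.8118 = 398.107507446 chicken
398.107507446 chicken × 3.011 = 1198.701704919906 fish
Net change: 1198.701704919906 − 1000 = 198.701704919906 fish

198.70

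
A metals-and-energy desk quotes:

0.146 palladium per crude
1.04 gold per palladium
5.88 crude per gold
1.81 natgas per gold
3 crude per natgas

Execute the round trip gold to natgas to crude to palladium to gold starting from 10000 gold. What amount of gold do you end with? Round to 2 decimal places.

10000 gold × 1.81 = 18100 natgas
18100 natgas × 3 = 54300 crude
54300 crude × 0.146 = 7927.8 palladium
7927.8 palladium × 1.04 = 8244.912 gold

8244.91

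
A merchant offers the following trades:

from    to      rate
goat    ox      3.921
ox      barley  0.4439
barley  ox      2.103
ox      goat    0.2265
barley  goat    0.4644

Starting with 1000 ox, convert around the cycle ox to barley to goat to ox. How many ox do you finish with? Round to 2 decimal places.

808.30

1000 ox × 0.4439 = 443.9 barley
443.9 barley × 0.4644 = 206.14716 goat
206.14716 goat × 3.921 = 808.30301436 ox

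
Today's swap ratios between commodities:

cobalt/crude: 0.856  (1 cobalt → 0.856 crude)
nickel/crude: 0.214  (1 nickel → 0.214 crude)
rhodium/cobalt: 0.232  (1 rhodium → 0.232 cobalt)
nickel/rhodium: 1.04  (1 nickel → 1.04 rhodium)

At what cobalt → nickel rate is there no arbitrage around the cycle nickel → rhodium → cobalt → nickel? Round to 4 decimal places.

Known legs of the cycle: 1.04 × 0.232 = 0.24128
For no arbitrage the full-cycle product must be 1, so the missing rate is 1 / 0.24128 ≈ 4.144562.

4.1446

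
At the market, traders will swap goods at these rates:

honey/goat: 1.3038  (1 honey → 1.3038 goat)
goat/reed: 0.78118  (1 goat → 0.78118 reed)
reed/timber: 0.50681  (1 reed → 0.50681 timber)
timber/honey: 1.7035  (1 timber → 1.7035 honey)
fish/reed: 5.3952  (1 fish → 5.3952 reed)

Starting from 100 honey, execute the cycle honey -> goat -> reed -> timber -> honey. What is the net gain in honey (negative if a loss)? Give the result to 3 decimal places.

-12.068

100 honey × 1.3038 = 130.38 goat
130.38 goat × 0.78118 = 101.8502484 reed
101.8502484 reed × 0.50681 = 51.618724391604 timber
51.618724391604 timber × 1.7035 = 87.932497001097414 honey
Net change: 87.932497001097414 − 100 = -12.067502998902586 honey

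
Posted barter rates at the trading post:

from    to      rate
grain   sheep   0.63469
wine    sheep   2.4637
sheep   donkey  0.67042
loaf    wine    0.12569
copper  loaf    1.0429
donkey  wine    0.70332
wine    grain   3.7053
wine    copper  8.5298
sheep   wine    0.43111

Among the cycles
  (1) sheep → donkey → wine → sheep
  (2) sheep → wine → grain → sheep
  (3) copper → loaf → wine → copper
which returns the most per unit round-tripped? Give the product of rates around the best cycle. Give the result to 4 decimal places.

1.1617

(1) 0.67042 × 0.70332 × 2.4637 = 1.16168
(2) 0.43111 × 3.7053 × 0.63469 = 1.01385
(3) 1.0429 × 0.12569 × 8.5298 = 1.11810
Highest is cycle (1) at 1.1617 (>1, arbitrage).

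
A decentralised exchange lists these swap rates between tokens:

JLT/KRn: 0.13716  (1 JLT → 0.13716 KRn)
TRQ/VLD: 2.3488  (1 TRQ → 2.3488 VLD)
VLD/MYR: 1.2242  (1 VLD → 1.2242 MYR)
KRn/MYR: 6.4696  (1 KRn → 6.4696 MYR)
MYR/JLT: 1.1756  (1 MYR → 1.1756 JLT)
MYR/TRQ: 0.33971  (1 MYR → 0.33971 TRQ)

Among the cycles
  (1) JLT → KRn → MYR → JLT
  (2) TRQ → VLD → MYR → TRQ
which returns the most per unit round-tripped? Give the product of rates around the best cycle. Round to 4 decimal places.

(1) 0.13716 × 6.4696 × 1.1756 = 1.04319
(2) 2.3488 × 1.2242 × 0.33971 = 0.97680
Highest is cycle (1) at 1.0432 (>1, arbitrage).

1.0432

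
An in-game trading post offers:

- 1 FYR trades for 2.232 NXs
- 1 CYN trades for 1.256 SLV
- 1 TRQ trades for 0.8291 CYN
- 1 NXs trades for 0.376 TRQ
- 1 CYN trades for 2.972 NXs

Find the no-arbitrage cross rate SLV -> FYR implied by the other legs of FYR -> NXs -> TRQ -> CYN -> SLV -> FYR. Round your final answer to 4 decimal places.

1.1443

Known legs of the cycle: 2.232 × 0.376 × 0.8291 × 1.256 = 0.8739339075072
For no arbitrage the full-cycle product must be 1, so the missing rate is 1 / 0.8739339075072 ≈ 1.144251.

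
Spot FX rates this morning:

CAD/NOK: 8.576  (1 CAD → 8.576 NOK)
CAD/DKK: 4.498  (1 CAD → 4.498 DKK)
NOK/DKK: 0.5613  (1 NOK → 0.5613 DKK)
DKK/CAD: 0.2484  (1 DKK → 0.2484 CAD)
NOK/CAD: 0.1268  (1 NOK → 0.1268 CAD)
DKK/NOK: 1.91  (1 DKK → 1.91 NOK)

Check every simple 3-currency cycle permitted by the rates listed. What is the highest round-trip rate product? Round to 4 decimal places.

DKK→CAD→NOK→DKK: 0.2484 × 8.576 × 0.5613 = 1.19573
DKK→NOK→CAD→DKK: 1.91 × 0.1268 × 4.498 = 1.08936
Maximum is DKK→CAD→NOK→DKK at 1.1957; arbitrage exists.

1.1957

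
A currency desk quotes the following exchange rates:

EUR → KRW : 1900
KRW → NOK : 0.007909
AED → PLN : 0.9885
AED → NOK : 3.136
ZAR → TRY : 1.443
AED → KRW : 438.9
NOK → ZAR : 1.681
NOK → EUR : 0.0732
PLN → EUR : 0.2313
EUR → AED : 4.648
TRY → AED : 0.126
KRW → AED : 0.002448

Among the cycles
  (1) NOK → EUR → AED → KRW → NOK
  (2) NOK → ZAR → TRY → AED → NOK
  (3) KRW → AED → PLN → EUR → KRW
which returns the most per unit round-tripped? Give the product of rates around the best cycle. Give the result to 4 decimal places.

(1) 0.0732 × 4.648 × 438.9 × 0.007909 = 1.18104
(2) 1.681 × 1.443 × 0.126 × 3.136 = 0.95847
(3) 0.002448 × 0.9885 × 0.2313 × 1900 = 1.06345
Highest is cycle (1) at 1.1810 (>1, arbitrage).

1.1810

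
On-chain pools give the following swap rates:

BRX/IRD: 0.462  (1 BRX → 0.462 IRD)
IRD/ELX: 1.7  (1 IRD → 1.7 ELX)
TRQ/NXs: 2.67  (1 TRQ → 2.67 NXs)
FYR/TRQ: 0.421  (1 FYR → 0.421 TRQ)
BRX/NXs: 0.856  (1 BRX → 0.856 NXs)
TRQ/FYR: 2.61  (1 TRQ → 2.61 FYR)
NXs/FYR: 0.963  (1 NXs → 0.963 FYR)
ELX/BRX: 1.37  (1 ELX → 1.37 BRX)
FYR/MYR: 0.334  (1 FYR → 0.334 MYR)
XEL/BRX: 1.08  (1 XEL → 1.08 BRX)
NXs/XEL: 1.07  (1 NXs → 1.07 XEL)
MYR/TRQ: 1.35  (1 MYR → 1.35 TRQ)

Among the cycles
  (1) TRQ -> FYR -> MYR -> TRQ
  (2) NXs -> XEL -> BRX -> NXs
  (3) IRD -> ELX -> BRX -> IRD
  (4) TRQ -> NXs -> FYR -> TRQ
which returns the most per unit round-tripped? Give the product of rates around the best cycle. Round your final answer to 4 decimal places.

(1) 2.61 × 0.334 × 1.35 = 1.17685
(2) 1.07 × 1.08 × 0.856 = 0.98919
(3) 1.7 × 1.37 × 0.462 = 1.07600
(4) 2.67 × 0.963 × 0.421 = 1.08248
Highest is cycle (1) at 1.1768 (>1, arbitrage).

1.1768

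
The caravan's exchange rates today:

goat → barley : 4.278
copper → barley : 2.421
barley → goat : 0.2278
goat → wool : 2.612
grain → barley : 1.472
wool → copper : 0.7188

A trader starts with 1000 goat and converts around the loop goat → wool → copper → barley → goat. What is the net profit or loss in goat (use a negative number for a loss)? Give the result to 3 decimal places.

35.451

1000 goat × 2.612 = 2612 wool
2612 wool × 0.7188 = 1877.5056 copper
1877.5056 copper × 2.421 = 4545.4410576 barley
4545.4410576 barley × 0.2278 = 1035.45147292128 goat
Net change: 1035.45147292128 − 1000 = 35.45147292128 goat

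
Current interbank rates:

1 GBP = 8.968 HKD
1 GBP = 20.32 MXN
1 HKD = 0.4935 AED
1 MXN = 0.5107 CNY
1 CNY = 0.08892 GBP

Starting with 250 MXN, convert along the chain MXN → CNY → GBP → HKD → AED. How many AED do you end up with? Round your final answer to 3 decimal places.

250 MXN × 0.5107 = 127.675 CNY
127.675 CNY × 0.08892 = 11.352861 GBP
11.352861 GBP × 8.968 = 101.812457448 HKD
101.812457448 HKD × 0.4935 = 50.244447750588 AED

50.244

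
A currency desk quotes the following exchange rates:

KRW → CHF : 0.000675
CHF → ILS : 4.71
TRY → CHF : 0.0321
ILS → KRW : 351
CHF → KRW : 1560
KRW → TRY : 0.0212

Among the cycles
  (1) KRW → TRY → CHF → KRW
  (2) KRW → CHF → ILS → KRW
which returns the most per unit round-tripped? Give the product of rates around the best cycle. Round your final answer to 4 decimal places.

(1) 0.0212 × 0.0321 × 1560 = 1.06161
(2) 0.000675 × 4.71 × 351 = 1.11592
Highest is cycle (2) at 1.1159 (>1, arbitrage).

1.1159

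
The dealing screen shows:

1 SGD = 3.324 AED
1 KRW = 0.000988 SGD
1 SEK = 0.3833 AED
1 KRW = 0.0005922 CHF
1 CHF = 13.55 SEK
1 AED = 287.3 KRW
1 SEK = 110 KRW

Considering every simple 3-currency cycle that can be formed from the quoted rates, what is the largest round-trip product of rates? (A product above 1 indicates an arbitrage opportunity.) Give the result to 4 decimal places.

0.9435

KRW→SGD→AED→KRW: 0.000988 × 3.324 × 287.3 = 0.94353
SEK→KRW→CHF→SEK: 110 × 0.0005922 × 13.55 = 0.88267
Maximum is KRW→SGD→AED→KRW at 0.9435; no arbitrage — every cycle loses value.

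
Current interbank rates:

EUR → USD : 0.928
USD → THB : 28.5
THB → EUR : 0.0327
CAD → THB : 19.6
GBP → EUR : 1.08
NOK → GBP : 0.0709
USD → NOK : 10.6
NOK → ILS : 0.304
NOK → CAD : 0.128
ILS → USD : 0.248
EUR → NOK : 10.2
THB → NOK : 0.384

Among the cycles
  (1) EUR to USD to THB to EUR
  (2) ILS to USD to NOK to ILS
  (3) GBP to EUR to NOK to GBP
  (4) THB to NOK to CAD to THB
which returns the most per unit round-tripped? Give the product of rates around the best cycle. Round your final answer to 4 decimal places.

(1) 0.928 × 28.5 × 0.0327 = 0.86485
(2) 0.248 × 10.6 × 0.304 = 0.79916
(3) 1.08 × 10.2 × 0.0709 = 0.78103
(4) 0.384 × 0.128 × 19.6 = 0.96338
Highest is cycle (4) at 0.9634 (≤1, no arbitrage).

0.9634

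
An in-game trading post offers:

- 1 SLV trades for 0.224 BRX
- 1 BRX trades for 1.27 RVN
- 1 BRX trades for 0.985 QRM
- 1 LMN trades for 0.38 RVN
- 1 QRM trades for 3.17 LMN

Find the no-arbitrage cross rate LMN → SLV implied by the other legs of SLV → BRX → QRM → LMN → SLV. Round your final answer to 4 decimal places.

Known legs of the cycle: 0.224 × 0.985 × 3.17 = 0.6994288
For no arbitrage the full-cycle product must be 1, so the missing rate is 1 / 0.6994288 ≈ 1.429738.

1.4297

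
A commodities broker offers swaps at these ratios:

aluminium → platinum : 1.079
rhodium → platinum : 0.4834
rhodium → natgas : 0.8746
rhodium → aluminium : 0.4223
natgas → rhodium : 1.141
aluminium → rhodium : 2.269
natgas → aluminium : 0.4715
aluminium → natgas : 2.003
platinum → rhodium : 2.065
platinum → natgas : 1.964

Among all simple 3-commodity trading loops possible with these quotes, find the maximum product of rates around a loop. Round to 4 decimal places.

rhodium→platinum→natgas→rhodium: 0.4834 × 1.964 × 1.141 = 1.08326
aluminium→platinum→natgas→aluminium: 1.079 × 1.964 × 0.4715 = 0.99918
rhodium→aluminium→natgas→rhodium: 0.4223 × 2.003 × 1.141 = 0.96513
rhodium→aluminium→platinum→rhodium: 0.4223 × 1.079 × 2.065 = 0.94094
rhodium→natgas→aluminium→rhodium: 0.8746 × 0.4715 × 2.269 = 0.93568
Maximum is rhodium→platinum→natgas→rhodium at 1.0833; arbitrage exists.

1.0833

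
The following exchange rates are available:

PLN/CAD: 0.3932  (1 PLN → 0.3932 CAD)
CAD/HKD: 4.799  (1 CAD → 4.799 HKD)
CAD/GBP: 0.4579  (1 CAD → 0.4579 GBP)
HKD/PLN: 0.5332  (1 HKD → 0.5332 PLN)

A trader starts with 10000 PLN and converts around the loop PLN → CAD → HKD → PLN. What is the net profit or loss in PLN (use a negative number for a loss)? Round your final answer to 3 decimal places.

10000 PLN × 0.3932 = 3932 CAD
3932 CAD × 4.799 = 18869.668 HKD
18869.668 HKD × 0.5332 = 10061.3069776 PLN
Net change: 10061.3069776 − 10000 = 61.3069776 PLN

61.307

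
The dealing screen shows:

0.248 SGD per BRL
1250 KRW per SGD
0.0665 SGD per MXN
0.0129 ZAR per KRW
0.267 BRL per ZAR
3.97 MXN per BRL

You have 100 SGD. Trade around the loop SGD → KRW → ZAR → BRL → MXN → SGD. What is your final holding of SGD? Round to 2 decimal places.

100 SGD × 1250 = 125000 KRW
125000 KRW × 0.0129 = 1612.5 ZAR
1612.5 ZAR × 0.267 = 430.5375 BRL
430.5375 BRL × 3.97 = 1709.233875 MXN
1709.233875 MXN × 0.0665 = 113.6640526875 SGD

113.66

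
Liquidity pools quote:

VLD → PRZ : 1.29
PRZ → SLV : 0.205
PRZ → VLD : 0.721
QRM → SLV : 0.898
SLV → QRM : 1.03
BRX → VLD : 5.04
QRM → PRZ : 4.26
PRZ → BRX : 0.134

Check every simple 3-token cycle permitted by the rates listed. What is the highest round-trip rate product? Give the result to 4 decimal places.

0.8995

SLV→QRM→PRZ→SLV: 1.03 × 4.26 × 0.205 = 0.89950
PRZ→BRX→VLD→PRZ: 0.134 × 5.04 × 1.29 = 0.87121
Maximum is SLV→QRM→PRZ→SLV at 0.8995; no arbitrage — every cycle loses value.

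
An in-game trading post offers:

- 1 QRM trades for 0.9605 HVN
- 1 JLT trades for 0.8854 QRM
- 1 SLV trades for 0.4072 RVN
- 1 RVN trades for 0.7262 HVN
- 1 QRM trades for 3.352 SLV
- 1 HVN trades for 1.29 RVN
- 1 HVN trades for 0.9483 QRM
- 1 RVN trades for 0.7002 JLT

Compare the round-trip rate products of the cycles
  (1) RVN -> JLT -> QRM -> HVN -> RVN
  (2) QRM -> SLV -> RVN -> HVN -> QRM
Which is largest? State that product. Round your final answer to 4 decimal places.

(1) 0.7002 × 0.8854 × 0.9605 × 1.29 = 0.76815
(2) 3.352 × 0.4072 × 0.7262 × 0.9483 = 0.93997
Highest is cycle (2) at 0.9400 (≤1, no arbitrage).

0.9400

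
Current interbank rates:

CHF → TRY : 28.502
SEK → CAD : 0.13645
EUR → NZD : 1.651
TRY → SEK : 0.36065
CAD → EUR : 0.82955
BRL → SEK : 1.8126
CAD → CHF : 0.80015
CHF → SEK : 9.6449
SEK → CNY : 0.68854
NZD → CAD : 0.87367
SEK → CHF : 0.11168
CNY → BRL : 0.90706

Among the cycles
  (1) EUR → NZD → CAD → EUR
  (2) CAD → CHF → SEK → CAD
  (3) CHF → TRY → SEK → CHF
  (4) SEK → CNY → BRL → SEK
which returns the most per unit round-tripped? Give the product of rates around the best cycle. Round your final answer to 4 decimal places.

1.1966

(1) 1.651 × 0.87367 × 0.82955 = 1.19657
(2) 0.80015 × 9.6449 × 0.13645 = 1.05303
(3) 28.502 × 0.36065 × 0.11168 = 1.14799
(4) 0.68854 × 0.90706 × 1.8126 = 1.13205
Highest is cycle (1) at 1.1966 (>1, arbitrage).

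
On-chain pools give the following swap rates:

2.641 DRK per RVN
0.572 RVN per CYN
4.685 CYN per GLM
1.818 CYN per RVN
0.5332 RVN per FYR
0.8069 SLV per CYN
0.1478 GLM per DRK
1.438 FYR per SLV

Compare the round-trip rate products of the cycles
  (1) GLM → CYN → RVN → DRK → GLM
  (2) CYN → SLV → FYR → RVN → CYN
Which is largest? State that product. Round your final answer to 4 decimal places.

(1) 4.685 × 0.572 × 2.641 × 0.1478 = 1.04604
(2) 0.8069 × 1.438 × 0.5332 × 1.818 = 1.12477
Highest is cycle (2) at 1.1248 (>1, arbitrage).

1.1248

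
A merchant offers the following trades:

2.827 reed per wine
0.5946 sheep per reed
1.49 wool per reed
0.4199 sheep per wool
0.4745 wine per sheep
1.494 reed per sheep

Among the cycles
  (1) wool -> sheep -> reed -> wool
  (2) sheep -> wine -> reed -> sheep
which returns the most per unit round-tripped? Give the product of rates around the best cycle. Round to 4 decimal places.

0.9347

(1) 0.4199 × 1.494 × 1.49 = 0.93472
(2) 0.4745 × 2.827 × 0.5946 = 0.79760
Highest is cycle (1) at 0.9347 (≤1, no arbitrage).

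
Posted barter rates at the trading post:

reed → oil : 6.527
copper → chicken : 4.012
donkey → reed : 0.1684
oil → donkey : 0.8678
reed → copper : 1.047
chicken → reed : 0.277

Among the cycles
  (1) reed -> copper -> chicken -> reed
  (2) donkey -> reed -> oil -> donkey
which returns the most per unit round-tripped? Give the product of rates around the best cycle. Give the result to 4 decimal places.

1.1636

(1) 1.047 × 4.012 × 0.277 = 1.16356
(2) 0.1684 × 6.527 × 0.8678 = 0.95384
Highest is cycle (1) at 1.1636 (>1, arbitrage).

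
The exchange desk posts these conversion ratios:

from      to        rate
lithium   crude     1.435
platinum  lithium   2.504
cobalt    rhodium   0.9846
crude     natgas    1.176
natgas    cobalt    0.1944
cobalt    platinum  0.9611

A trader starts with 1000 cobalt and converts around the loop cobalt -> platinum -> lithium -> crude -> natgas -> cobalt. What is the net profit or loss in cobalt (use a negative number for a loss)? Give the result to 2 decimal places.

1000 cobalt × 0.9611 = 961.1 platinum
961.1 platinum × 2.504 = 2406.5944 lithium
2406.5944 lithium × 1.435 = 3453.462964 crude
3453.462964 crude × 1.176 = 4061.272445664 natgas
4061.272445664 natgas × 0.1944 = 789.5113634370816 cobalt
Net change: 789.5113634370816 − 1000 = -210.4886365629184 cobalt

-210.49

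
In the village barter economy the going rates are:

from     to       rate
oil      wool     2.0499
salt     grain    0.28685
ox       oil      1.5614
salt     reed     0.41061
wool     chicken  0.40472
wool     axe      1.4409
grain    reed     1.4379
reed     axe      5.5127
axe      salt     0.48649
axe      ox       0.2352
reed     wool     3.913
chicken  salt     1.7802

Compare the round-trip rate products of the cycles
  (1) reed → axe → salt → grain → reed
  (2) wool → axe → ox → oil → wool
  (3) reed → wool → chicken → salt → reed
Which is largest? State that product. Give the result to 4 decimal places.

(1) 5.5127 × 0.48649 × 0.28685 × 1.4379 = 1.10617
(2) 1.4409 × 0.2352 × 1.5614 × 2.0499 = 1.08472
(3) 3.913 × 0.40472 × 1.7802 × 0.41061 = 1.15761
Highest is cycle (3) at 1.1576 (>1, arbitrage).

1.1576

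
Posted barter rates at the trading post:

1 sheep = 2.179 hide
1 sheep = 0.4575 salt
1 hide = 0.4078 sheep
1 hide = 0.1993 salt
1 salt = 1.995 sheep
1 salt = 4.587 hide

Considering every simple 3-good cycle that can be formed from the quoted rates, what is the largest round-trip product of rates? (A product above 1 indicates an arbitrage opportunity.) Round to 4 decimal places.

0.8664

hide→salt→sheep→hide: 0.1993 × 1.995 × 2.179 = 0.86638
hide→sheep→salt→hide: 0.4078 × 0.4575 × 4.587 = 0.85579
Maximum is hide→salt→sheep→hide at 0.8664; no arbitrage — every cycle loses value.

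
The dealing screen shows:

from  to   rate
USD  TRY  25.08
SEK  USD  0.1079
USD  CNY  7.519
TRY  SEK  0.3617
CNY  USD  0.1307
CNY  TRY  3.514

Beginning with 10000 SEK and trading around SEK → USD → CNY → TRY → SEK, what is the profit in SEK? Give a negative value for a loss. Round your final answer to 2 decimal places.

311.74

10000 SEK × 0.1079 = 1079 USD
1079 USD × 7.519 = 8113.001 CNY
8113.001 CNY × 3.514 = 28509.085514 TRY
28509.085514 TRY × 0.3617 = 10311.7362304138 SEK
Net change: 10311.7362304138 − 10000 = 311.7362304138 SEK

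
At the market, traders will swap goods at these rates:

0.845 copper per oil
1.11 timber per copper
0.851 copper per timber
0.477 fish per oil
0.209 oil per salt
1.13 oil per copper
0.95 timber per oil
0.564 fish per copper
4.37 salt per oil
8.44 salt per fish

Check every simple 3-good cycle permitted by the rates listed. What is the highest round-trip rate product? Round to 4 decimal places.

0.9135

timber→copper→oil→timber: 0.851 × 1.13 × 0.95 = 0.91355
oil→fish→salt→oil: 0.477 × 8.44 × 0.209 = 0.84141
Maximum is timber→copper→oil→timber at 0.9135; no arbitrage — every cycle loses value.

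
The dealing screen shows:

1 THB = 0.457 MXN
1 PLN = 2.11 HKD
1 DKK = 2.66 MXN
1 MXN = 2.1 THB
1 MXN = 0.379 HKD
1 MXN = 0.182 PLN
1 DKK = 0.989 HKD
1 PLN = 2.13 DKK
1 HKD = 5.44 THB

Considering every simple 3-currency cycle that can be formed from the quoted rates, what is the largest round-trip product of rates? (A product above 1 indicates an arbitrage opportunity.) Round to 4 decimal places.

1.0312

DKK→MXN→PLN→DKK: 2.66 × 0.182 × 2.13 = 1.03118
MXN→HKD→THB→MXN: 0.379 × 5.44 × 0.457 = 0.94222
Maximum is DKK→MXN→PLN→DKK at 1.0312; arbitrage exists.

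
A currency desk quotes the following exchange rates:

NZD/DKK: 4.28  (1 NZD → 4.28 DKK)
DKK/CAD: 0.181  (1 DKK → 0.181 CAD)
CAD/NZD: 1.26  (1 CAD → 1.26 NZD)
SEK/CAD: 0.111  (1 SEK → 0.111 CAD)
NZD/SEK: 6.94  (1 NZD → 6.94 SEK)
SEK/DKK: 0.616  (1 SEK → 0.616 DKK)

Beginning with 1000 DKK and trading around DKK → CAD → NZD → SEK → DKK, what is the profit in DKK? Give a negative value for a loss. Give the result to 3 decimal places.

1000 DKK × 0.181 = 181 CAD
181 CAD × 1.26 = 228.06 NZD
228.06 NZD × 6.94 = 1582.7364 SEK
1582.7364 SEK × 0.616 = 974.9656224 DKK
Net change: 974.9656224 − 1000 = -25.0343776 DKK

-25.034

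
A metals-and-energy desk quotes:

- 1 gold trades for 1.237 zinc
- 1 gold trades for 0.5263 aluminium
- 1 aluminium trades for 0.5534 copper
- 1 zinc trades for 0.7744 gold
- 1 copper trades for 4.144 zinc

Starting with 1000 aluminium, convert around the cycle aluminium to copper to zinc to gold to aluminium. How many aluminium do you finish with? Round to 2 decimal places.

934.67

1000 aluminium × 0.5534 = 553.4 copper
553.4 copper × 4.144 = 2293.2896 zinc
2293.2896 zinc × 0.7744 = 1775.92346624 gold
1775.92346624 gold × 0.5263 = 934.668520282112 aluminium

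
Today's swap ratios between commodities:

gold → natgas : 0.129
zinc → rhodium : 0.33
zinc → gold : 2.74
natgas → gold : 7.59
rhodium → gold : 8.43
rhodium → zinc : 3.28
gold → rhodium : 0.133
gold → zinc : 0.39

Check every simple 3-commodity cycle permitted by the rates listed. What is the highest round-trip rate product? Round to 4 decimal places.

1.1953

rhodium→zinc→gold→rhodium: 3.28 × 2.74 × 0.133 = 1.19530
rhodium→gold→zinc→rhodium: 8.43 × 0.39 × 0.33 = 1.08494
Maximum is rhodium→zinc→gold→rhodium at 1.1953; arbitrage exists.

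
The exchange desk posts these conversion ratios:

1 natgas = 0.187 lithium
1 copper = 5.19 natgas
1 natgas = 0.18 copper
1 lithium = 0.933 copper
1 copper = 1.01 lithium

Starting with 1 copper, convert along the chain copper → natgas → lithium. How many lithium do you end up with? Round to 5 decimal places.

0.97053

1 copper × 5.19 = 5.19 natgas
5.19 natgas × 0.187 = 0.97053 lithium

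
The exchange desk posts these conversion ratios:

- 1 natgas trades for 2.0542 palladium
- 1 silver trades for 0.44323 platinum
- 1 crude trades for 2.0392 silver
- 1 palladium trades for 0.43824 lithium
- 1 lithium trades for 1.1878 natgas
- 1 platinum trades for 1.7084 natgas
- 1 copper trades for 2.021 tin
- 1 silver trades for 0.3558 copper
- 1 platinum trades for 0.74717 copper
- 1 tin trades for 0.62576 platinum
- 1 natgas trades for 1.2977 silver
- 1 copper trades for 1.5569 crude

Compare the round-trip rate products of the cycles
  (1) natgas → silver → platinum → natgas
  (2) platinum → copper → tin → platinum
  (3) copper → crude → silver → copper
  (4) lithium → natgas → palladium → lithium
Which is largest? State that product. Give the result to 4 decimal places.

(1) 1.2977 × 0.44323 × 1.7084 = 0.98264
(2) 0.74717 × 2.021 × 0.62576 = 0.94492
(3) 1.5569 × 2.0392 × 0.3558 = 1.12960
(4) 1.1878 × 2.0542 × 0.43824 = 1.06930
Highest is cycle (3) at 1.1296 (>1, arbitrage).

1.1296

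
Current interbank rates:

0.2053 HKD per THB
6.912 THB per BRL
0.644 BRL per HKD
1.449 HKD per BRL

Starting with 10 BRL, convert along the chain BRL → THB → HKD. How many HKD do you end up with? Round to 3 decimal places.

14.190

10 BRL × 6.912 = 69.12 THB
69.12 THB × 0.2053 = 14.190336 HKD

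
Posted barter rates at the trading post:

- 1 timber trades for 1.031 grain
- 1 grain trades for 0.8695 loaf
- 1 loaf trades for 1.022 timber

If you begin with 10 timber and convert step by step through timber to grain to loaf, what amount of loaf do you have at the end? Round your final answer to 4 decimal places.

10 timber × 1.031 = 10.31 grain
10.31 grain × 0.8695 = 8.964545 loaf

8.9645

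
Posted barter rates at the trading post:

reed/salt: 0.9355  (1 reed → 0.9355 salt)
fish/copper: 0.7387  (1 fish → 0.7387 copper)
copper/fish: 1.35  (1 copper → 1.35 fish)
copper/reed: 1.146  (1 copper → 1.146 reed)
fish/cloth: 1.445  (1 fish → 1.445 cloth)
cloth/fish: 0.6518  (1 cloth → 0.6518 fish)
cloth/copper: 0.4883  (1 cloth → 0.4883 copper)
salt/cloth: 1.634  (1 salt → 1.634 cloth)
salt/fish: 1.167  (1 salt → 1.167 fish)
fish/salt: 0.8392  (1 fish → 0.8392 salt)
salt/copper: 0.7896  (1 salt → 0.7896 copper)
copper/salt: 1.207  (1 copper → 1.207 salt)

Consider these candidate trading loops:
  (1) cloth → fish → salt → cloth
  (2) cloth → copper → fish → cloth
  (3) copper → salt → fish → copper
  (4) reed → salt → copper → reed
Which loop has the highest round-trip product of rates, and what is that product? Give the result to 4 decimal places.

(1) 0.6518 × 0.8392 × 1.634 = 0.89378
(2) 0.4883 × 1.35 × 1.445 = 0.95255
(3) 1.207 × 1.167 × 0.7387 = 1.04051
(4) 0.9355 × 0.7896 × 1.146 = 0.84652
Highest is cycle (3) at 1.0405 (>1, arbitrage).

1.0405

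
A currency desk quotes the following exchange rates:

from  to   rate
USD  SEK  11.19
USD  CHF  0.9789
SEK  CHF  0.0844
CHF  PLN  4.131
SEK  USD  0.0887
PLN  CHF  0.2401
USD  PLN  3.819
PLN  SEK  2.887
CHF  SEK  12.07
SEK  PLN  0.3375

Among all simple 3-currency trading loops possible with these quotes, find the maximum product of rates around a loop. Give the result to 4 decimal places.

1.0480

CHF→SEK→USD→CHF: 12.07 × 0.0887 × 0.9789 = 1.04802
CHF→PLN→SEK→CHF: 4.131 × 2.887 × 0.0844 = 1.00657
CHF→SEK→PLN→CHF: 12.07 × 0.3375 × 0.2401 = 0.97808
USD→PLN→SEK→USD: 3.819 × 2.887 × 0.0887 = 0.97796
Maximum is CHF→SEK→USD→CHF at 1.0480; arbitrage exists.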